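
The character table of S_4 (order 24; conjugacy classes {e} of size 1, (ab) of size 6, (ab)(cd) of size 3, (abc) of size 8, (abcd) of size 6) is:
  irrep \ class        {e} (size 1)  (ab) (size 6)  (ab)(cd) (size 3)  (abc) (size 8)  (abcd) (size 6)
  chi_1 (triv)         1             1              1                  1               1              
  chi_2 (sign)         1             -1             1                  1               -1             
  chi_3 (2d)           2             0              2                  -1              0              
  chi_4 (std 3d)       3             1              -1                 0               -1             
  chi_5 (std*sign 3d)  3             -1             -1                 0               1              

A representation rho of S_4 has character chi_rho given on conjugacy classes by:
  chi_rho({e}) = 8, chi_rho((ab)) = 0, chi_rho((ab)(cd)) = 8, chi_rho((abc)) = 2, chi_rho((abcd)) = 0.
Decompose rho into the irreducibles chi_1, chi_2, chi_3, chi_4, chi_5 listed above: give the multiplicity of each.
Multiplicities: chi_1: 2, chi_2: 2, chi_3: 2, chi_4: 0, chi_5: 0.

Solution. Use <chi_rho, chi> = (1/|G|) sum_C |C| * chi_rho(C) * conj(chi(C)) with |G| = 24 for each irreducible chi in the table:
  <chi_rho, chi_1> = (1/24)[1*(8)*conj(1) + 6*(0)*conj(1) + 3*(8)*conj(1) + 8*(2)*conj(1) + 6*(0)*conj(1)]
      = (1/24)[(8) + (0) + (24) + (16) + (0)] = 48/24 = 2
  <chi_rho, chi_2> = (1/24)[1*(8)*conj(1) + 6*(0)*conj(-1) + 3*(8)*conj(1) + 8*(2)*conj(1) + 6*(0)*conj(-1)]
      = (1/24)[(8) + (0) + (24) + (16) + (0)] = 48/24 = 2
  <chi_rho, chi_3> = (1/24)[1*(8)*conj(2) + 6*(0)*conj(0) + 3*(8)*conj(2) + 8*(2)*conj(-1) + 6*(0)*conj(0)]
      = (1/24)[(16) + (0) + (48) + (-16) + (0)] = 48/24 = 2
  <chi_rho, chi_4> = (1/24)[1*(8)*conj(3) + 6*(0)*conj(1) + 3*(8)*conj(-1) + 8*(2)*conj(0) + 6*(0)*conj(-1)]
      = (1/24)[(24) + (0) + (-24) + (0) + (0)] = 0/24 = 0
  <chi_rho, chi_5> = (1/24)[1*(8)*conj(3) + 6*(0)*conj(-1) + 3*(8)*conj(-1) + 8*(2)*conj(0) + 6*(0)*conj(1)]
      = (1/24)[(24) + (0) + (-24) + (0) + (0)] = 0/24 = 0
Dimension check: dim(rho) = sum (mult * dim) = 2*1 + 2*1 + 2*2 + 0*3 + 0*3 = 8 = chi_rho(e) = 8.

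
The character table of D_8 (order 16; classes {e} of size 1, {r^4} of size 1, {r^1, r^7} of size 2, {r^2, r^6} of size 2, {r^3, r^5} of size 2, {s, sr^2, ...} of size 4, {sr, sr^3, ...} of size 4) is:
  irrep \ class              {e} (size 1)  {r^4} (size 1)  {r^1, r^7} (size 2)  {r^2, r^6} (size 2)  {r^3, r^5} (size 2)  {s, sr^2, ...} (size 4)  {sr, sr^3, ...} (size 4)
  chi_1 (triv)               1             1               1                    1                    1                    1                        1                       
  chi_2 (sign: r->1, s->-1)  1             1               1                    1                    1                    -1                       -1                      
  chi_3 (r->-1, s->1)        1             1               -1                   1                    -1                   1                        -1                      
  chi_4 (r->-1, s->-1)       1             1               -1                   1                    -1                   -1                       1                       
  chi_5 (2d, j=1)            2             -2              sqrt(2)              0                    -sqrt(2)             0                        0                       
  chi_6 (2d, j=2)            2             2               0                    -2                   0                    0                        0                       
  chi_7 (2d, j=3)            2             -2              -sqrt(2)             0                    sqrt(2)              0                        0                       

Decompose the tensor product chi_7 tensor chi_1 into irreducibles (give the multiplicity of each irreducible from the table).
chi_7 tensor chi_1 = chi_7 (all other irreducibles have multiplicity 0).

Details: The character of a tensor product is the pointwise product (chi_7 * chi_1)(C) = chi_7(C) * chi_1(C):
  {e}: (2)*(1), {r^4}: (-2)*(1), {r^1, r^7}: (-sqrt(2))*(1), {r^2, r^6}: (0)*(1), {r^3, r^5}: (sqrt(2))*(1), {s, sr^2, ...}: (0)*(1), {sr, sr^3, ...}: (0)*(1)
so (chi_7 * chi_1) takes values
  {e} -> 2, {r^4} -> -2, {r^1, r^7} -> -sqrt(2), {r^2, r^6} -> 0, {r^3, r^5} -> sqrt(2), {s, sr^2, ...} -> 0, {sr, sr^3, ...} -> 0.
Now take the inner product of this character with each irreducible chi from the table, <chi_7*chi_1, chi> = (1/16) sum_C |C| (chi_7*chi_1)(C) conj(chi(C)):
  <chi_7*chi_1, chi_1> = (1/16)[1*(2)*conj(1) + 1*(-2)*conj(1) + 2*(-sqrt(2))*conj(1) + 2*(0)*conj(1) + 2*(sqrt(2))*conj(1) + 4*(0)*conj(1) + 4*(0)*conj(1)]
      = (1/16)[(2) + (-2) + (-2*sqrt(2)) + (0) + (2*sqrt(2)) + (0) + (0)] = 0/16 = 0
  <chi_7*chi_1, chi_2> = (1/16)[1*(2)*conj(1) + 1*(-2)*conj(1) + 2*(-sqrt(2))*conj(1) + 2*(0)*conj(1) + 2*(sqrt(2))*conj(1) + 4*(0)*conj(-1) + 4*(0)*conj(-1)]
      = (1/16)[(2) + (-2) + (-2*sqrt(2)) + (0) + (2*sqrt(2)) + (0) + (0)] = 0/16 = 0
  <chi_7*chi_1, chi_3> = (1/16)[1*(2)*conj(1) + 1*(-2)*conj(1) + 2*(-sqrt(2))*conj(-1) + 2*(0)*conj(1) + 2*(sqrt(2))*conj(-1) + 4*(0)*conj(1) + 4*(0)*conj(-1)]
      = (1/16)[(2) + (-2) + (2*sqrt(2)) + (0) + (-2*sqrt(2)) + (0) + (0)] = 0/16 = 0
  <chi_7*chi_1, chi_4> = (1/16)[1*(2)*conj(1) + 1*(-2)*conj(1) + 2*(-sqrt(2))*conj(-1) + 2*(0)*conj(1) + 2*(sqrt(2))*conj(-1) + 4*(0)*conj(-1) + 4*(0)*conj(1)]
      = (1/16)[(2) + (-2) + (2*sqrt(2)) + (0) + (-2*sqrt(2)) + (0) + (0)] = 0/16 = 0
  <chi_7*chi_1, chi_5> = (1/16)[1*(2)*conj(2) + 1*(-2)*conj(-2) + 2*(-sqrt(2))*conj(sqrt(2)) + 2*(0)*conj(0) + 2*(sqrt(2))*conj(-sqrt(2)) + 4*(0)*conj(0) + 4*(0)*conj(0)]
      = (1/16)[(4) + (4) + (-4) + (0) + (-4) + (0) + (0)] = 0/16 = 0
  <chi_7*chi_1, chi_6> = (1/16)[1*(2)*conj(2) + 1*(-2)*conj(2) + 2*(-sqrt(2))*conj(0) + 2*(0)*conj(-2) + 2*(sqrt(2))*conj(0) + 4*(0)*conj(0) + 4*(0)*conj(0)]
      = (1/16)[(4) + (-4) + (0) + (0) + (0) + (0) + (0)] = 0/16 = 0
  <chi_7*chi_1, chi_7> = (1/16)[1*(2)*conj(2) + 1*(-2)*conj(-2) + 2*(-sqrt(2))*conj(-sqrt(2)) + 2*(0)*conj(0) + 2*(sqrt(2))*conj(sqrt(2)) + 4*(0)*conj(0) + 4*(0)*conj(0)]
      = (1/16)[(4) + (4) + (4) + (0) + (4) + (0) + (0)] = 16/16 = 1
Hence the multiplicities are chi_7: 1. Dimension check: dim(chi_7)*dim(chi_1) = 2*1 = 2 and sum (mult * dim) = 1*2 = 2.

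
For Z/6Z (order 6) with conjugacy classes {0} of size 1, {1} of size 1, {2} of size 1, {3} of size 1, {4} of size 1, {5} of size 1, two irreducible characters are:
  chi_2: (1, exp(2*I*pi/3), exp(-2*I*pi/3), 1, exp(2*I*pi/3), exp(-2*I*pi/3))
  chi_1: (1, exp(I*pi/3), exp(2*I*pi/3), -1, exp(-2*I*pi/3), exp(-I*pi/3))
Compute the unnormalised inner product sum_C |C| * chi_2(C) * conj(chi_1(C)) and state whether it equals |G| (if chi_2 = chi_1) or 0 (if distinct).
Sum = 0; so <chi_2, chi_1> = 0 (distinct irreducibles are orthogonal).

Justification: Compute term by term over conjugacy classes (|C| * chi_2(C) * conj(chi_1(C))):
  1*(1)*conj(1) + 1*(exp(2*I*pi/3))*conj(exp(I*pi/3)) + 1*(exp(-2*I*pi/3))*conj(exp(2*I*pi/3)) + 1*(1)*conj(-1) + 1*(exp(2*I*pi/3))*conj(exp(-2*I*pi/3)) + 1*(exp(-2*I*pi/3))*conj(exp(-I*pi/3))
  = (1) + (exp(I*pi/3)) + (exp(2*I*pi/3)) + (-1) + (exp(-2*I*pi/3)) + (exp(-I*pi/3))
  = 0.
(Exp terms are combined using exp(i*s)*conj(exp(i*t)) = exp(i*(s-t)), and sums of them are collapsed using the identity that for every m > 1 the m distinct m-th roots of unity sum to 0, e.g. 1 + exp(2*I*pi/3) + exp(-2*I*pi/3) = 0.)
Dividing by |G| = 6 gives 0/6 = 0, matching the row-orthogonality relation <chi_2, chi_1> = [chi_2 = chi_1].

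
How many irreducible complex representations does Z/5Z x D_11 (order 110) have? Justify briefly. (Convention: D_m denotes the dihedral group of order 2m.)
35

Derivation: The number of irreducible complex representations of a finite group equals its number of conjugacy classes. For a direct product, #classes(G x H) = #classes(G) * #classes(H). Z/5Z has 5 classes (abelian), D_11 has 7 classes, so 5 * 7 = 35, so Z/5Z x D_11 (order 110) has exactly 35 irreducible complex representations.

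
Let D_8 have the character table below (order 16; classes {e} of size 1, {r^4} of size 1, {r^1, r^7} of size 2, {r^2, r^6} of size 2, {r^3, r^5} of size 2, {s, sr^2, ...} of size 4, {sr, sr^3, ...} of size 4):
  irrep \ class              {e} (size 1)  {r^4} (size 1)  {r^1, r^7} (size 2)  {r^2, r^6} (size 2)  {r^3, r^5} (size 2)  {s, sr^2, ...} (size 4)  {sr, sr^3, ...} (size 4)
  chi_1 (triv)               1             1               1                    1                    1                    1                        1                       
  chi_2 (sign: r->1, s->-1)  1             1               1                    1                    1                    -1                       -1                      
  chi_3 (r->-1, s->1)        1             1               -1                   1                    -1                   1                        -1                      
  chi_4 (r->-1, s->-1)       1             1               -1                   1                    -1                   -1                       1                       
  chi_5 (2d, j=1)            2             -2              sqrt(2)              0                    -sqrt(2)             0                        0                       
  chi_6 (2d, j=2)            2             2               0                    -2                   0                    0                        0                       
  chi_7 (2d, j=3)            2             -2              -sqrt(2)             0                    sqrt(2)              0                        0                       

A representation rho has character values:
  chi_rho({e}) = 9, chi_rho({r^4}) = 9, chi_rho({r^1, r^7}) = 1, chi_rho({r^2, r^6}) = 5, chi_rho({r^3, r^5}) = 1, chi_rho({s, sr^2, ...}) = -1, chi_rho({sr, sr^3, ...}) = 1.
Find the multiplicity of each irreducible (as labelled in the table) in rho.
Multiplicities: chi_1: 2, chi_2: 2, chi_3: 1, chi_4: 2, chi_5: 0, chi_6: 1, chi_7: 0.

Proof sketch: Use <chi_rho, chi> = (1/|G|) sum_C |C| * chi_rho(C) * conj(chi(C)) with |G| = 16 for each irreducible chi in the table:
  <chi_rho, chi_1> = (1/16)[1*(9)*conj(1) + 1*(9)*conj(1) + 2*(1)*conj(1) + 2*(5)*conj(1) + 2*(1)*conj(1) + 4*(-1)*conj(1) + 4*(1)*conj(1)]
      = (1/16)[(9) + (9) + (2) + (10) + (2) + (-4) + (4)] = 32/16 = 2
  <chi_rho, chi_2> = (1/16)[1*(9)*conj(1) + 1*(9)*conj(1) + 2*(1)*conj(1) + 2*(5)*conj(1) + 2*(1)*conj(1) + 4*(-1)*conj(-1) + 4*(1)*conj(-1)]
      = (1/16)[(9) + (9) + (2) + (10) + (2) + (4) + (-4)] = 32/16 = 2
  <chi_rho, chi_3> = (1/16)[1*(9)*conj(1) + 1*(9)*conj(1) + 2*(1)*conj(-1) + 2*(5)*conj(1) + 2*(1)*conj(-1) + 4*(-1)*conj(1) + 4*(1)*conj(-1)]
      = (1/16)[(9) + (9) + (-2) + (10) + (-2) + (-4) + (-4)] = 16/16 = 1
  <chi_rho, chi_4> = (1/16)[1*(9)*conj(1) + 1*(9)*conj(1) + 2*(1)*conj(-1) + 2*(5)*conj(1) + 2*(1)*conj(-1) + 4*(-1)*conj(-1) + 4*(1)*conj(1)]
      = (1/16)[(9) + (9) + (-2) + (10) + (-2) + (4) + (4)] = 32/16 = 2
  <chi_rho, chi_5> = (1/16)[1*(9)*conj(2) + 1*(9)*conj(-2) + 2*(1)*conj(sqrt(2)) + 2*(5)*conj(0) + 2*(1)*conj(-sqrt(2)) + 4*(-1)*conj(0) + 4*(1)*conj(0)]
      = (1/16)[(18) + (-18) + (2*sqrt(2)) + (0) + (-2*sqrt(2)) + (0) + (0)] = 0/16 = 0
  <chi_rho, chi_6> = (1/16)[1*(9)*conj(2) + 1*(9)*conj(2) + 2*(1)*conj(0) + 2*(5)*conj(-2) + 2*(1)*conj(0) + 4*(-1)*conj(0) + 4*(1)*conj(0)]
      = (1/16)[(18) + (18) + (0) + (-20) + (0) + (0) + (0)] = 16/16 = 1
  <chi_rho, chi_7> = (1/16)[1*(9)*conj(2) + 1*(9)*conj(-2) + 2*(1)*conj(-sqrt(2)) + 2*(5)*conj(0) + 2*(1)*conj(sqrt(2)) + 4*(-1)*conj(0) + 4*(1)*conj(0)]
      = (1/16)[(18) + (-18) + (-2*sqrt(2)) + (0) + (2*sqrt(2)) + (0) + (0)] = 0/16 = 0
Dimension check: dim(rho) = sum (mult * dim) = 2*1 + 2*1 + 1*1 + 2*1 + 0*2 + 1*2 + 0*2 = 9 = chi_rho(e) = 9.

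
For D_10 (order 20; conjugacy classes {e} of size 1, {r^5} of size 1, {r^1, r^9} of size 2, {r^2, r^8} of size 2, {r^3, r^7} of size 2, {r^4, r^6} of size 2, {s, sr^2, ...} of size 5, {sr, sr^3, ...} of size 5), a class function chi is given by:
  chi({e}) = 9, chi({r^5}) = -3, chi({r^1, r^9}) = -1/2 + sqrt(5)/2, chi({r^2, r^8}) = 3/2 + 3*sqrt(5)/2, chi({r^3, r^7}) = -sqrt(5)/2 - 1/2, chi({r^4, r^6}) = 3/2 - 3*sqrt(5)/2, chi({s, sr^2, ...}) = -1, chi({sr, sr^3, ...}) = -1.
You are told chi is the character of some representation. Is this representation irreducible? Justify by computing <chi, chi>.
Not irreducible (reducible): <chi, chi> = 8 > 1.

Argument: <chi, chi> = (1/|G|) sum_C |C| * |chi(C)|^2 = (1/20)[1*|9|^2 + 1*|-3|^2 + 2*|-1/2 + sqrt(5)/2|^2 + 2*|3/2 + 3*sqrt(5)/2|^2 + 2*|-sqrt(5)/2 - 1/2|^2 + 2*|3/2 - 3*sqrt(5)/2|^2 + 5*|-1|^2 + 5*|-1|^2]
  = (1/20)[(81) + (9) + (3 - sqrt(5)) + (9*sqrt(5) + 27) + (sqrt(5) + 3) + (27 - 9*sqrt(5)) + (5) + (5)] = 160/20 = 8.
A character is irreducible iff <chi, chi> = 1, so this representation is reducible.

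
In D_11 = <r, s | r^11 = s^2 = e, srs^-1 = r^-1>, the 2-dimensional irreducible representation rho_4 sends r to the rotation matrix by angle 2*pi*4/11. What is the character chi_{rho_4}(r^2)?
chi_{rho_4}(r^2) = 2*cos(2*pi*4*2/11) = -2*cos(5*pi/11)

Solution. rho_4(r^2) is rotation by angle 2*pi*4*2/11, whose trace is 2*cos(2*pi*4*2/11) = -2*cos(5*pi/11).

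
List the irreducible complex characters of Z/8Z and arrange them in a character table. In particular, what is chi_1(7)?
Character table of Z/8Z (irreps indexed chi_0,...,chi_7 with chi_k(m) = zeta_8^(k*m), zeta_8 = exp(2*pi*i/8)):
  irrep \ class  {0} (size 1)  {1} (size 1)    {2} (size 1)  {3} (size 1)    {4} (size 1)  {5} (size 1)    {6} (size 1)  {7} (size 1)  
  chi_0          1             1               1             1               1             1               1             1             
  chi_1          1             exp(I*pi/4)     I             exp(3*I*pi/4)   -1            exp(-3*I*pi/4)  -I            exp(-I*pi/4)  
  chi_2          1             I               -1            -I              1             I               -1            -I            
  chi_3          1             exp(3*I*pi/4)   -I            exp(I*pi/4)     -1            exp(-I*pi/4)    I             exp(-3*I*pi/4)
  chi_4          1             -1              1             -1              1             -1              1             -1            
  chi_5          1             exp(-3*I*pi/4)  I             exp(-I*pi/4)    -1            exp(I*pi/4)     -I            exp(3*I*pi/4) 
  chi_6          1             -I              -1            I               1             -I              -1            I             
  chi_7          1             exp(-I*pi/4)    -I            exp(-3*I*pi/4)  -1            exp(3*I*pi/4)   I             exp(I*pi/4)   

Spot check: chi_1(7) = zeta_8^(1*7) = zeta_8^7 = exp(-I*pi/4).

Details: Z/8Z is abelian, so all 8 irreducible complex representations are 1-dimensional. They are given by chi_k(m) = zeta_8^(k*m) for k = 0,...,7. Row orthogonality: sum_m chi_k(m) conj(chi_l(m)) = 8 * [k = l].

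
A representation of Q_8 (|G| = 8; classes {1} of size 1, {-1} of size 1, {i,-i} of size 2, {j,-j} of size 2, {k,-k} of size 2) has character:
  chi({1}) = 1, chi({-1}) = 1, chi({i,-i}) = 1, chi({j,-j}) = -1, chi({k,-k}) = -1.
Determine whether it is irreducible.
Irreducible: <chi, chi> = 1.

<chi, chi> = (1/|G|) sum_C |C| * |chi(C)|^2 = (1/8)[1*|1|^2 + 1*|1|^2 + 2*|1|^2 + 2*|-1|^2 + 2*|-1|^2]
  = (1/8)[(1) + (1) + (2) + (2) + (2)] = 8/8 = 1.
A character is irreducible iff <chi, chi> = 1, so this representation is irreducible.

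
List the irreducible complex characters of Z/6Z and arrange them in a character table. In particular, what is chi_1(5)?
Character table of Z/6Z (irreps indexed chi_0,...,chi_5 with chi_k(m) = zeta_6^(k*m), zeta_6 = exp(2*pi*i/6)):
  irrep \ class  {0} (size 1)  {1} (size 1)    {2} (size 1)    {3} (size 1)  {4} (size 1)    {5} (size 1)  
  chi_0          1             1               1               1             1               1             
  chi_1          1             exp(I*pi/3)     exp(2*I*pi/3)   -1            exp(-2*I*pi/3)  exp(-I*pi/3)  
  chi_2          1             exp(2*I*pi/3)   exp(-2*I*pi/3)  1             exp(2*I*pi/3)   exp(-2*I*pi/3)
  chi_3          1             -1              1               -1            1               -1            
  chi_4          1             exp(-2*I*pi/3)  exp(2*I*pi/3)   1             exp(-2*I*pi/3)  exp(2*I*pi/3) 
  chi_5          1             exp(-I*pi/3)    exp(-2*I*pi/3)  -1            exp(2*I*pi/3)   exp(I*pi/3)   

Spot check: chi_1(5) = zeta_6^(1*5) = zeta_6^5 = exp(-I*pi/3).

Why: Z/6Z is abelian, so all 6 irreducible complex representations are 1-dimensional. They are given by chi_k(m) = zeta_6^(k*m) for k = 0,...,5. Row orthogonality: sum_m chi_k(m) conj(chi_l(m)) = 6 * [k = l].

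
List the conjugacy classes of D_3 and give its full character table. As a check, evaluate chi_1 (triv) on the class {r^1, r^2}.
Conjugacy classes: {e} of size 1, {r^1, r^2} of size 2, {s, sr, ..., sr^2} of size 3.
Character table:
  irrep \ class              {e} (size 1)  {r^1, r^2} (size 2)  {s, sr, ..., sr^2} (size 3)
  chi_1 (triv)               1             1                    1                          
  chi_2 (sign: r->1, s->-1)  1             1                    -1                         
  chi_3 (2d, j=1)            2             -1                   0                          

Spot check: chi_1 (triv) on {r^1, r^2} = 1.

Solution. D_3 has order 2*3 = 6 with 3 conjugacy classes, hence 3 irreducibles. Sum of squared dims 1 + 1 + 4 = 6 = |G|. Linear characters come from the abelianisation; the 2-dimensional irreps have character r^k -> 2*cos(2*pi*j*k/3), reflections -> 0.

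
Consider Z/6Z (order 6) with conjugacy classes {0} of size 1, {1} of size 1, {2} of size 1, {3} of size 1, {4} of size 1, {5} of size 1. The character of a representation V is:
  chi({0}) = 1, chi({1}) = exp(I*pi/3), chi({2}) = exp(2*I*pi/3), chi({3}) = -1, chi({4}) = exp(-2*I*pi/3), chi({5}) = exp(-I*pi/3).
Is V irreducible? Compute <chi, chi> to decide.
Irreducible: <chi, chi> = 1.

Solution. <chi, chi> = (1/|G|) sum_C |C| * |chi(C)|^2 = (1/6)[1*|1|^2 + 1*|exp(I*pi/3)|^2 + 1*|exp(2*I*pi/3)|^2 + 1*|-1|^2 + 1*|exp(-2*I*pi/3)|^2 + 1*|exp(-I*pi/3)|^2]
  = (1/6)[(1) + (1) + (1) + (1) + (1) + (1)] = 6/6 = 1.
(Exp terms are combined using exp(i*s)*conj(exp(i*t)) = exp(i*(s-t)), and sums of them are collapsed using the identity that for every m > 1 the m distinct m-th roots of unity sum to 0, e.g. 1 + exp(2*I*pi/3) + exp(-2*I*pi/3) = 0.)
A character is irreducible iff <chi, chi> = 1, so this representation is irreducible.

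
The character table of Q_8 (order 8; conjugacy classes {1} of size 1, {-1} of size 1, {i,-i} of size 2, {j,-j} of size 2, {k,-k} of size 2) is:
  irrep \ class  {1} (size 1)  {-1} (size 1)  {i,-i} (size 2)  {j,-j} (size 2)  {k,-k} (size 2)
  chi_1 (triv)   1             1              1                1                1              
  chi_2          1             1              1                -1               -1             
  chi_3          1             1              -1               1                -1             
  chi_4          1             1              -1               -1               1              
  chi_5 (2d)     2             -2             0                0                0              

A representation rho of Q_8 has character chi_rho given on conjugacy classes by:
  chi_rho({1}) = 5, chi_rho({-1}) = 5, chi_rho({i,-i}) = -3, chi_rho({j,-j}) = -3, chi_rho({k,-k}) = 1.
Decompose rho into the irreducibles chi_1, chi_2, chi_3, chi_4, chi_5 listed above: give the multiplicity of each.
Multiplicities: chi_1: 0, chi_2: 1, chi_3: 1, chi_4: 3, chi_5: 0.

Solution. Use <chi_rho, chi> = (1/|G|) sum_C |C| * chi_rho(C) * conj(chi(C)) with |G| = 8 for each irreducible chi in the table:
  <chi_rho, chi_1> = (1/8)[1*(5)*conj(1) + 1*(5)*conj(1) + 2*(-3)*conj(1) + 2*(-3)*conj(1) + 2*(1)*conj(1)]
      = (1/8)[(5) + (5) + (-6) + (-6) + (2)] = 0/8 = 0
  <chi_rho, chi_2> = (1/8)[1*(5)*conj(1) + 1*(5)*conj(1) + 2*(-3)*conj(1) + 2*(-3)*conj(-1) + 2*(1)*conj(-1)]
      = (1/8)[(5) + (5) + (-6) + (6) + (-2)] = 8/8 = 1
  <chi_rho, chi_3> = (1/8)[1*(5)*conj(1) + 1*(5)*conj(1) + 2*(-3)*conj(-1) + 2*(-3)*conj(1) + 2*(1)*conj(-1)]
      = (1/8)[(5) + (5) + (6) + (-6) + (-2)] = 8/8 = 1
  <chi_rho, chi_4> = (1/8)[1*(5)*conj(1) + 1*(5)*conj(1) + 2*(-3)*conj(-1) + 2*(-3)*conj(-1) + 2*(1)*conj(1)]
      = (1/8)[(5) + (5) + (6) + (6) + (2)] = 24/8 = 3
  <chi_rho, chi_5> = (1/8)[1*(5)*conj(2) + 1*(5)*conj(-2) + 2*(-3)*conj(0) + 2*(-3)*conj(0) + 2*(1)*conj(0)]
      = (1/8)[(10) + (-10) + (0) + (0) + (0)] = 0/8 = 0
Dimension check: dim(rho) = sum (mult * dim) = 0*1 + 1*1 + 1*1 + 3*1 + 0*2 = 5 = chi_rho(e) = 5.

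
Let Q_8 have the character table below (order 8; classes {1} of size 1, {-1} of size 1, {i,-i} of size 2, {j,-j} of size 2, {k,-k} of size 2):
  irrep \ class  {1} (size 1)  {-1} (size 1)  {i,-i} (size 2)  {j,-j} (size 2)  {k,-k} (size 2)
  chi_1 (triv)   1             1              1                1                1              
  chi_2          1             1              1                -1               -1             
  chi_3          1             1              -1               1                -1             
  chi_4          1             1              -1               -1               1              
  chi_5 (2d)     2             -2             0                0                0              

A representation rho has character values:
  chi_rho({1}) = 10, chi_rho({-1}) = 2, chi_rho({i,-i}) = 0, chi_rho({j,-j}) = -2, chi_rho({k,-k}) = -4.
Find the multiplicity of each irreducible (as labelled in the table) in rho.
Multiplicities: chi_1: 0, chi_2: 3, chi_3: 2, chi_4: 1, chi_5: 2.

Proof sketch: Use <chi_rho, chi> = (1/|G|) sum_C |C| * chi_rho(C) * conj(chi(C)) with |G| = 8 for each irreducible chi in the table:
  <chi_rho, chi_1> = (1/8)[1*(10)*conj(1) + 1*(2)*conj(1) + 2*(0)*conj(1) + 2*(-2)*conj(1) + 2*(-4)*conj(1)]
      = (1/8)[(10) + (2) + (0) + (-4) + (-8)] = 0/8 = 0
  <chi_rho, chi_2> = (1/8)[1*(10)*conj(1) + 1*(2)*conj(1) + 2*(0)*conj(1) + 2*(-2)*conj(-1) + 2*(-4)*conj(-1)]
      = (1/8)[(10) + (2) + (0) + (4) + (8)] = 24/8 = 3
  <chi_rho, chi_3> = (1/8)[1*(10)*conj(1) + 1*(2)*conj(1) + 2*(0)*conj(-1) + 2*(-2)*conj(1) + 2*(-4)*conj(-1)]
      = (1/8)[(10) + (2) + (0) + (-4) + (8)] = 16/8 = 2
  <chi_rho, chi_4> = (1/8)[1*(10)*conj(1) + 1*(2)*conj(1) + 2*(0)*conj(-1) + 2*(-2)*conj(-1) + 2*(-4)*conj(1)]
      = (1/8)[(10) + (2) + (0) + (4) + (-8)] = 8/8 = 1
  <chi_rho, chi_5> = (1/8)[1*(10)*conj(2) + 1*(2)*conj(-2) + 2*(0)*conj(0) + 2*(-2)*conj(0) + 2*(-4)*conj(0)]
      = (1/8)[(20) + (-4) + (0) + (0) + (0)] = 16/8 = 2
Dimension check: dim(rho) = sum (mult * dim) = 0*1 + 3*1 + 2*1 + 1*1 + 2*2 = 10 = chi_rho(e) = 10.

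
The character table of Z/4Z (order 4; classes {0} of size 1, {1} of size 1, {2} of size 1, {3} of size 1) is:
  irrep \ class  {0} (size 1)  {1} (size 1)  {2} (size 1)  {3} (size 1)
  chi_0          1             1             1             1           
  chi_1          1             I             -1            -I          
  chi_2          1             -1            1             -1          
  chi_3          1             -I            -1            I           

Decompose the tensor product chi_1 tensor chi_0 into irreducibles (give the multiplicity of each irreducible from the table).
chi_1 tensor chi_0 = chi_1 (all other irreducibles have multiplicity 0).

Derivation: The character of a tensor product is the pointwise product (chi_1 * chi_0)(C) = chi_1(C) * chi_0(C):
  {0}: (1)*(1), {1}: (I)*(1), {2}: (-1)*(1), {3}: (-I)*(1)
so (chi_1 * chi_0) takes values
  {0} -> 1, {1} -> I, {2} -> -1, {3} -> -I.
Now take the inner product of this character with each irreducible chi from the table, <chi_1*chi_0, chi> = (1/4) sum_C |C| (chi_1*chi_0)(C) conj(chi(C)):
  <chi_1*chi_0, chi_0> = (1/4)[1*(1)*conj(1) + 1*(I)*conj(1) + 1*(-1)*conj(1) + 1*(-I)*conj(1)]
      = (1/4)[(1) + (I) + (-1) + (-I)] = 0/4 = 0
  <chi_1*chi_0, chi_1> = (1/4)[1*(1)*conj(1) + 1*(I)*conj(I) + 1*(-1)*conj(-1) + 1*(-I)*conj(-I)]
      = (1/4)[(1) + (1) + (1) + (1)] = 4/4 = 1
  <chi_1*chi_0, chi_2> = (1/4)[1*(1)*conj(1) + 1*(I)*conj(-1) + 1*(-1)*conj(1) + 1*(-I)*conj(-1)]
      = (1/4)[(1) + (-I) + (-1) + (I)] = 0/4 = 0
  <chi_1*chi_0, chi_3> = (1/4)[1*(1)*conj(1) + 1*(I)*conj(-I) + 1*(-1)*conj(-1) + 1*(-I)*conj(I)]
      = (1/4)[(1) + (-1) + (1) + (-1)] = 0/4 = 0
(Exp terms are combined using exp(i*s)*conj(exp(i*t)) = exp(i*(s-t)), and sums of them are collapsed using the identity that for every m > 1 the m distinct m-th roots of unity sum to 0, e.g. 1 + exp(2*I*pi/3) + exp(-2*I*pi/3) = 0.)
Hence the multiplicities are chi_1: 1. Dimension check: dim(chi_1)*dim(chi_0) = 1*1 = 1 and sum (mult * dim) = 1*1 = 1.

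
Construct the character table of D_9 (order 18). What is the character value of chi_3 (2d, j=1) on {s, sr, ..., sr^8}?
Conjugacy classes: {e} of size 1, {r^1, r^8} of size 2, {r^2, r^7} of size 2, {r^3, r^6} of size 2, {r^4, r^5} of size 2, {s, sr, ..., sr^8} of size 9.
Character table:
  irrep \ class              {e} (size 1)  {r^1, r^8} (size 2)  {r^2, r^7} (size 2)  {r^3, r^6} (size 2)  {r^4, r^5} (size 2)  {s, sr, ..., sr^8} (size 9)
  chi_1 (triv)               1             1                    1                    1                    1                    1                          
  chi_2 (sign: r->1, s->-1)  1             1                    1                    1                    1                    -1                         
  chi_3 (2d, j=1)            2             2*cos(2*pi/9)        2*cos(4*pi/9)        -1                   -2*cos(pi/9)         0                          
  chi_4 (2d, j=2)            2             2*cos(4*pi/9)        -2*cos(pi/9)         -1                   2*cos(2*pi/9)        0                          
  chi_5 (2d, j=3)            2             -1                   -1                   2                    -1                   0                          
  chi_6 (2d, j=4)            2             -2*cos(pi/9)         2*cos(2*pi/9)        -1                   2*cos(4*pi/9)        0                          

Spot check: chi_3 (2d, j=1) on {s, sr, ..., sr^8} = 0.

Justification: D_9 has order 2*9 = 18 with 6 conjugacy classes, hence 6 irreducibles. Sum of squared dims 1 + 1 + 4 + 4 + 4 + 4 = 18 = |G|. Linear characters come from the abelianisation; the 2-dimensional irreps have character r^k -> 2*cos(2*pi*j*k/9), reflections -> 0.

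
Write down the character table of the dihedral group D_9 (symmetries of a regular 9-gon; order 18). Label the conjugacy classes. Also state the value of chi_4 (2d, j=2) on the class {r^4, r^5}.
Conjugacy classes: {e} of size 1, {r^1, r^8} of size 2, {r^2, r^7} of size 2, {r^3, r^6} of size 2, {r^4, r^5} of size 2, {s, sr, ..., sr^8} of size 9.
Character table:
  irrep \ class              {e} (size 1)  {r^1, r^8} (size 2)  {r^2, r^7} (size 2)  {r^3, r^6} (size 2)  {r^4, r^5} (size 2)  {s, sr, ..., sr^8} (size 9)
  chi_1 (triv)               1             1                    1                    1                    1                    1                          
  chi_2 (sign: r->1, s->-1)  1             1                    1                    1                    1                    -1                         
  chi_3 (2d, j=1)            2             2*cos(2*pi/9)        2*cos(4*pi/9)        -1                   -2*cos(pi/9)         0                          
  chi_4 (2d, j=2)            2             2*cos(4*pi/9)        -2*cos(pi/9)         -1                   2*cos(2*pi/9)        0                          
  chi_5 (2d, j=3)            2             -1                   -1                   2                    -1                   0                          
  chi_6 (2d, j=4)            2             -2*cos(pi/9)         2*cos(2*pi/9)        -1                   2*cos(4*pi/9)        0                          

Spot check: chi_4 (2d, j=2) on {r^4, r^5} = 2*cos(2*pi/9).

Solution. D_9 has order 2*9 = 18 with 6 conjugacy classes, hence 6 irreducibles. Sum of squared dims 1 + 1 + 4 + 4 + 4 + 4 = 18 = |G|. Linear characters come from the abelianisation; the 2-dimensional irreps have character r^k -> 2*cos(2*pi*j*k/9), reflections -> 0.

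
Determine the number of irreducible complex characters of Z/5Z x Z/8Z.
40

Argument: The number of irreducible complex representations of a finite group equals its number of conjugacy classes. Z/5Z x Z/8Z is abelian of order 40, so every element is its own conjugacy class: 40 classes, so Z/5Z x Z/8Z (order 40) has exactly 40 irreducible complex representations.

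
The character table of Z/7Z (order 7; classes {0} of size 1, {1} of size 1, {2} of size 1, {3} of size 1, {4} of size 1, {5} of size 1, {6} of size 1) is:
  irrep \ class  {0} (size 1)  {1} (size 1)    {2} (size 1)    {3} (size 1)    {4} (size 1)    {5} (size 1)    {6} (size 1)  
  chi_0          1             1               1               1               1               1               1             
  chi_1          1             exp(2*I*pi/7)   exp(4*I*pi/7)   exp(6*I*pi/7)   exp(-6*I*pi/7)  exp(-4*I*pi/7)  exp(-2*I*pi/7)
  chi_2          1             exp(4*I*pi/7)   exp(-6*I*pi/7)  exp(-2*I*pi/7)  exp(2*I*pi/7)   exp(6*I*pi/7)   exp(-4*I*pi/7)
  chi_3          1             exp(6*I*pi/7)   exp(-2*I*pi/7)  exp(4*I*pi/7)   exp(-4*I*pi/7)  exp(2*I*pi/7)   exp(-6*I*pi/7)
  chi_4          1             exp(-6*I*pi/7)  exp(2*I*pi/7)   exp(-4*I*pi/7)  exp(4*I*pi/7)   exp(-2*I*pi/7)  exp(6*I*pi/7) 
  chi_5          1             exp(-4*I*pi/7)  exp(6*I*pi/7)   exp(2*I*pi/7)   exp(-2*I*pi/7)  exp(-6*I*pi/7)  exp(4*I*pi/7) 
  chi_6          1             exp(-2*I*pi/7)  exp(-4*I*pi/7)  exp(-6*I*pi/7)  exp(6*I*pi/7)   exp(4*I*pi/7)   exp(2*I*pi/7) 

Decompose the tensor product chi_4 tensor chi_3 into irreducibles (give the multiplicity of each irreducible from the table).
chi_4 tensor chi_3 = chi_0 (all other irreducibles have multiplicity 0).

Reasoning: The character of a tensor product is the pointwise product (chi_4 * chi_3)(C) = chi_4(C) * chi_3(C):
  {0}: (1)*(1), {1}: (exp(-6*I*pi/7))*(exp(6*I*pi/7)), {2}: (exp(2*I*pi/7))*(exp(-2*I*pi/7)), {3}: (exp(-4*I*pi/7))*(exp(4*I*pi/7)), {4}: (exp(4*I*pi/7))*(exp(-4*I*pi/7)), {5}: (exp(-2*I*pi/7))*(exp(2*I*pi/7)), {6}: (exp(6*I*pi/7))*(exp(-6*I*pi/7))
so (chi_4 * chi_3) takes values
  {0} -> 1, {1} -> 1, {2} -> 1, {3} -> 1, {4} -> 1, {5} -> 1, {6} -> 1.
Now take the inner product of this character with each irreducible chi from the table, <chi_4*chi_3, chi> = (1/7) sum_C |C| (chi_4*chi_3)(C) conj(chi(C)):
  <chi_4*chi_3, chi_0> = (1/7)[1*(1)*conj(1) + 1*(1)*conj(1) + 1*(1)*conj(1) + 1*(1)*conj(1) + 1*(1)*conj(1) + 1*(1)*conj(1) + 1*(1)*conj(1)]
      = (1/7)[(1) + (1) + (1) + (1) + (1) + (1) + (1)] = 7/7 = 1
  <chi_4*chi_3, chi_1> = (1/7)[1*(1)*conj(1) + 1*(1)*conj(exp(2*I*pi/7)) + 1*(1)*conj(exp(4*I*pi/7)) + 1*(1)*conj(exp(6*I*pi/7)) + 1*(1)*conj(exp(-6*I*pi/7)) + 1*(1)*conj(exp(-4*I*pi/7)) + 1*(1)*conj(exp(-2*I*pi/7))]
      = (1/7)[(1) + (exp(-2*I*pi/7)) + (exp(-4*I*pi/7)) + (exp(-6*I*pi/7)) + (exp(6*I*pi/7)) + (exp(4*I*pi/7)) + (exp(2*I*pi/7))] = 0/7 = 0
  <chi_4*chi_3, chi_2> = (1/7)[1*(1)*conj(1) + 1*(1)*conj(exp(4*I*pi/7)) + 1*(1)*conj(exp(-6*I*pi/7)) + 1*(1)*conj(exp(-2*I*pi/7)) + 1*(1)*conj(exp(2*I*pi/7)) + 1*(1)*conj(exp(6*I*pi/7)) + 1*(1)*conj(exp(-4*I*pi/7))]
      = (1/7)[(1) + (exp(-4*I*pi/7)) + (exp(6*I*pi/7)) + (exp(2*I*pi/7)) + (exp(-2*I*pi/7)) + (exp(-6*I*pi/7)) + (exp(4*I*pi/7))] = 0/7 = 0
  <chi_4*chi_3, chi_3> = (1/7)[1*(1)*conj(1) + 1*(1)*conj(exp(6*I*pi/7)) + 1*(1)*conj(exp(-2*I*pi/7)) + 1*(1)*conj(exp(4*I*pi/7)) + 1*(1)*conj(exp(-4*I*pi/7)) + 1*(1)*conj(exp(2*I*pi/7)) + 1*(1)*conj(exp(-6*I*pi/7))]
      = (1/7)[(1) + (exp(-6*I*pi/7)) + (exp(2*I*pi/7)) + (exp(-4*I*pi/7)) + (exp(4*I*pi/7)) + (exp(-2*I*pi/7)) + (exp(6*I*pi/7))] = 0/7 = 0
  <chi_4*chi_3, chi_4> = (1/7)[1*(1)*conj(1) + 1*(1)*conj(exp(-6*I*pi/7)) + 1*(1)*conj(exp(2*I*pi/7)) + 1*(1)*conj(exp(-4*I*pi/7)) + 1*(1)*conj(exp(4*I*pi/7)) + 1*(1)*conj(exp(-2*I*pi/7)) + 1*(1)*conj(exp(6*I*pi/7))]
      = (1/7)[(1) + (exp(6*I*pi/7)) + (exp(-2*I*pi/7)) + (exp(4*I*pi/7)) + (exp(-4*I*pi/7)) + (exp(2*I*pi/7)) + (exp(-6*I*pi/7))] = 0/7 = 0
  <chi_4*chi_3, chi_5> = (1/7)[1*(1)*conj(1) + 1*(1)*conj(exp(-4*I*pi/7)) + 1*(1)*conj(exp(6*I*pi/7)) + 1*(1)*conj(exp(2*I*pi/7)) + 1*(1)*conj(exp(-2*I*pi/7)) + 1*(1)*conj(exp(-6*I*pi/7)) + 1*(1)*conj(exp(4*I*pi/7))]
      = (1/7)[(1) + (exp(4*I*pi/7)) + (exp(-6*I*pi/7)) + (exp(-2*I*pi/7)) + (exp(2*I*pi/7)) + (exp(6*I*pi/7)) + (exp(-4*I*pi/7))] = 0/7 = 0
  <chi_4*chi_3, chi_6> = (1/7)[1*(1)*conj(1) + 1*(1)*conj(exp(-2*I*pi/7)) + 1*(1)*conj(exp(-4*I*pi/7)) + 1*(1)*conj(exp(-6*I*pi/7)) + 1*(1)*conj(exp(6*I*pi/7)) + 1*(1)*conj(exp(4*I*pi/7)) + 1*(1)*conj(exp(2*I*pi/7))]
      = (1/7)[(1) + (exp(2*I*pi/7)) + (exp(4*I*pi/7)) + (exp(6*I*pi/7)) + (exp(-6*I*pi/7)) + (exp(-4*I*pi/7)) + (exp(-2*I*pi/7))] = 0/7 = 0
(Exp terms are combined using exp(i*s)*conj(exp(i*t)) = exp(i*(s-t)), and sums of them are collapsed using the identity that for every m > 1 the m distinct m-th roots of unity sum to 0, e.g. 1 + exp(2*I*pi/3) + exp(-2*I*pi/3) = 0.)
Hence the multiplicities are chi_0: 1. Dimension check: dim(chi_4)*dim(chi_3) = 1*1 = 1 and sum (mult * dim) = 1*1 = 1.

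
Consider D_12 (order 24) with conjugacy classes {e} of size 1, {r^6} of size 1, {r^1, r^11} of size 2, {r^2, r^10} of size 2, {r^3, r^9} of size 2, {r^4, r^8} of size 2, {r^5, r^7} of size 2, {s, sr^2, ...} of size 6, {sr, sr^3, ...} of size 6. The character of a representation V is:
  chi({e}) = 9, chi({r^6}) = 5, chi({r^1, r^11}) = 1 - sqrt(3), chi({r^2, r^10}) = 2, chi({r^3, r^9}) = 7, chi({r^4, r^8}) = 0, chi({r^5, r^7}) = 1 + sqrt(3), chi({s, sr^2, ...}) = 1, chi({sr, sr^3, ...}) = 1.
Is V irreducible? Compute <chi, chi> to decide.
Not irreducible (reducible): <chi, chi> = 10 > 1.

Details: <chi, chi> = (1/|G|) sum_C |C| * |chi(C)|^2 = (1/24)[1*|9|^2 + 1*|5|^2 + 2*|1 - sqrt(3)|^2 + 2*|2|^2 + 2*|7|^2 + 2*|0|^2 + 2*|1 + sqrt(3)|^2 + 6*|1|^2 + 6*|1|^2]
  = (1/24)[(81) + (25) + (8 - 4*sqrt(3)) + (8) + (98) + (0) + (4*sqrt(3) + 8) + (6) + (6)] = 240/24 = 10.
A character is irreducible iff <chi, chi> = 1, so this representation is reducible.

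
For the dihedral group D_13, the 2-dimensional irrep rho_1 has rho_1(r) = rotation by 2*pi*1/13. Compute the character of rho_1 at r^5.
chi_{rho_1}(r^5) = 2*cos(2*pi*1*5/13) = -2*cos(3*pi/13)

rho_1(r^5) is rotation by angle 2*pi*1*5/13, whose trace is 2*cos(2*pi*1*5/13) = -2*cos(3*pi/13).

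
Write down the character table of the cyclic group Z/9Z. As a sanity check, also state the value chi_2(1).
Character table of Z/9Z (irreps indexed chi_0,...,chi_8 with chi_k(m) = zeta_9^(k*m), zeta_9 = exp(2*pi*i/9)):
  irrep \ class  {0} (size 1)  {1} (size 1)    {2} (size 1)    {3} (size 1)    {4} (size 1)    {5} (size 1)    {6} (size 1)    {7} (size 1)    {8} (size 1)  
  chi_0          1             1               1               1               1               1               1               1               1             
  chi_1          1             exp(2*I*pi/9)   exp(4*I*pi/9)   exp(2*I*pi/3)   exp(8*I*pi/9)   exp(-8*I*pi/9)  exp(-2*I*pi/3)  exp(-4*I*pi/9)  exp(-2*I*pi/9)
  chi_2          1             exp(4*I*pi/9)   exp(8*I*pi/9)   exp(-2*I*pi/3)  exp(-2*I*pi/9)  exp(2*I*pi/9)   exp(2*I*pi/3)   exp(-8*I*pi/9)  exp(-4*I*pi/9)
  chi_3          1             exp(2*I*pi/3)   exp(-2*I*pi/3)  1               exp(2*I*pi/3)   exp(-2*I*pi/3)  1               exp(2*I*pi/3)   exp(-2*I*pi/3)
  chi_4          1             exp(8*I*pi/9)   exp(-2*I*pi/9)  exp(2*I*pi/3)   exp(-4*I*pi/9)  exp(4*I*pi/9)   exp(-2*I*pi/3)  exp(2*I*pi/9)   exp(-8*I*pi/9)
  chi_5          1             exp(-8*I*pi/9)  exp(2*I*pi/9)   exp(-2*I*pi/3)  exp(4*I*pi/9)   exp(-4*I*pi/9)  exp(2*I*pi/3)   exp(-2*I*pi/9)  exp(8*I*pi/9) 
  chi_6          1             exp(-2*I*pi/3)  exp(2*I*pi/3)   1               exp(-2*I*pi/3)  exp(2*I*pi/3)   1               exp(-2*I*pi/3)  exp(2*I*pi/3) 
  chi_7          1             exp(-4*I*pi/9)  exp(-8*I*pi/9)  exp(2*I*pi/3)   exp(2*I*pi/9)   exp(-2*I*pi/9)  exp(-2*I*pi/3)  exp(8*I*pi/9)   exp(4*I*pi/9) 
  chi_8          1             exp(-2*I*pi/9)  exp(-4*I*pi/9)  exp(-2*I*pi/3)  exp(-8*I*pi/9)  exp(8*I*pi/9)   exp(2*I*pi/3)   exp(4*I*pi/9)   exp(2*I*pi/9) 

Spot check: chi_2(1) = zeta_9^(2*1) = zeta_9^2 = exp(4*I*pi/9).

Why: Z/9Z is abelian, so all 9 irreducible complex representations are 1-dimensional. They are given by chi_k(m) = zeta_9^(k*m) for k = 0,...,8. Row orthogonality: sum_m chi_k(m) conj(chi_l(m)) = 9 * [k = l].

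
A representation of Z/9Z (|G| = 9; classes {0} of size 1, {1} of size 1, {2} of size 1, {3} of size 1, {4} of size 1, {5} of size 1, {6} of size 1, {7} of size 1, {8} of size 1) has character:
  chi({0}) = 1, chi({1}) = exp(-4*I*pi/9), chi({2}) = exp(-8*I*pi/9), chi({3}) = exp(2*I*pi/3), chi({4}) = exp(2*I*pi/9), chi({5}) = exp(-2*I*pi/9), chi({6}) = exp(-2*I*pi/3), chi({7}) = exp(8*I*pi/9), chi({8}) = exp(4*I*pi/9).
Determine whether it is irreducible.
Irreducible: <chi, chi> = 1.

Argument: <chi, chi> = (1/|G|) sum_C |C| * |chi(C)|^2 = (1/9)[1*|1|^2 + 1*|exp(-4*I*pi/9)|^2 + 1*|exp(-8*I*pi/9)|^2 + 1*|exp(2*I*pi/3)|^2 + 1*|exp(2*I*pi/9)|^2 + 1*|exp(-2*I*pi/9)|^2 + 1*|exp(-2*I*pi/3)|^2 + 1*|exp(8*I*pi/9)|^2 + 1*|exp(4*I*pi/9)|^2]
  = (1/9)[(1) + (1) + (1) + (1) + (1) + (1) + (1) + (1) + (1)] = 9/9 = 1.
(Exp terms are combined using exp(i*s)*conj(exp(i*t)) = exp(i*(s-t)), and sums of them are collapsed using the identity that for every m > 1 the m distinct m-th roots of unity sum to 0, e.g. 1 + exp(2*I*pi/3) + exp(-2*I*pi/3) = 0.)
A character is irreducible iff <chi, chi> = 1, so this representation is irreducible.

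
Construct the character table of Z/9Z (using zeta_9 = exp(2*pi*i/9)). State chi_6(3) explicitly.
Character table of Z/9Z (irreps indexed chi_0,...,chi_8 with chi_k(m) = zeta_9^(k*m), zeta_9 = exp(2*pi*i/9)):
  irrep \ class  {0} (size 1)  {1} (size 1)    {2} (size 1)    {3} (size 1)    {4} (size 1)    {5} (size 1)    {6} (size 1)    {7} (size 1)    {8} (size 1)  
  chi_0          1             1               1               1               1               1               1               1               1             
  chi_1          1             exp(2*I*pi/9)   exp(4*I*pi/9)   exp(2*I*pi/3)   exp(8*I*pi/9)   exp(-8*I*pi/9)  exp(-2*I*pi/3)  exp(-4*I*pi/9)  exp(-2*I*pi/9)
  chi_2          1             exp(4*I*pi/9)   exp(8*I*pi/9)   exp(-2*I*pi/3)  exp(-2*I*pi/9)  exp(2*I*pi/9)   exp(2*I*pi/3)   exp(-8*I*pi/9)  exp(-4*I*pi/9)
  chi_3          1             exp(2*I*pi/3)   exp(-2*I*pi/3)  1               exp(2*I*pi/3)   exp(-2*I*pi/3)  1               exp(2*I*pi/3)   exp(-2*I*pi/3)
  chi_4          1             exp(8*I*pi/9)   exp(-2*I*pi/9)  exp(2*I*pi/3)   exp(-4*I*pi/9)  exp(4*I*pi/9)   exp(-2*I*pi/3)  exp(2*I*pi/9)   exp(-8*I*pi/9)
  chi_5          1             exp(-8*I*pi/9)  exp(2*I*pi/9)   exp(-2*I*pi/3)  exp(4*I*pi/9)   exp(-4*I*pi/9)  exp(2*I*pi/3)   exp(-2*I*pi/9)  exp(8*I*pi/9) 
  chi_6          1             exp(-2*I*pi/3)  exp(2*I*pi/3)   1               exp(-2*I*pi/3)  exp(2*I*pi/3)   1               exp(-2*I*pi/3)  exp(2*I*pi/3) 
  chi_7          1             exp(-4*I*pi/9)  exp(-8*I*pi/9)  exp(2*I*pi/3)   exp(2*I*pi/9)   exp(-2*I*pi/9)  exp(-2*I*pi/3)  exp(8*I*pi/9)   exp(4*I*pi/9) 
  chi_8          1             exp(-2*I*pi/9)  exp(-4*I*pi/9)  exp(-2*I*pi/3)  exp(-8*I*pi/9)  exp(8*I*pi/9)   exp(2*I*pi/3)   exp(4*I*pi/9)   exp(2*I*pi/9) 

Spot check: chi_6(3) = zeta_9^(6*3) = zeta_9^18 = 1.

Justification: Z/9Z is abelian, so all 9 irreducible complex representations are 1-dimensional. They are given by chi_k(m) = zeta_9^(k*m) for k = 0,...,8. Row orthogonality: sum_m chi_k(m) conj(chi_l(m)) = 9 * [k = l].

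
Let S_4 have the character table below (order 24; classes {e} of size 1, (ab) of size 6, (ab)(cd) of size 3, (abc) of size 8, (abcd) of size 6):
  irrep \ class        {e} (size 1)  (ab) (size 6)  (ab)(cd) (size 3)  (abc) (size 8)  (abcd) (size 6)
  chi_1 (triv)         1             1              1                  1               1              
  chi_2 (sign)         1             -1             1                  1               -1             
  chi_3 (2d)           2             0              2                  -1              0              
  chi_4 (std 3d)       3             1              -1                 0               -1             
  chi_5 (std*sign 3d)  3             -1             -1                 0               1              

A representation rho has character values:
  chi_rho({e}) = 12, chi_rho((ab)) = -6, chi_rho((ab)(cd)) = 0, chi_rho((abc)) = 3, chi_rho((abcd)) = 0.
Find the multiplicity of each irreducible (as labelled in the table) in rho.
Multiplicities: chi_1: 0, chi_2: 3, chi_3: 0, chi_4: 0, chi_5: 3.

Use <chi_rho, chi> = (1/|G|) sum_C |C| * chi_rho(C) * conj(chi(C)) with |G| = 24 for each irreducible chi in the table:
  <chi_rho, chi_1> = (1/24)[1*(12)*conj(1) + 6*(-6)*conj(1) + 3*(0)*conj(1) + 8*(3)*conj(1) + 6*(0)*conj(1)]
      = (1/24)[(12) + (-36) + (0) + (24) + (0)] = 0/24 = 0
  <chi_rho, chi_2> = (1/24)[1*(12)*conj(1) + 6*(-6)*conj(-1) + 3*(0)*conj(1) + 8*(3)*conj(1) + 6*(0)*conj(-1)]
      = (1/24)[(12) + (36) + (0) + (24) + (0)] = 72/24 = 3
  <chi_rho, chi_3> = (1/24)[1*(12)*conj(2) + 6*(-6)*conj(0) + 3*(0)*conj(2) + 8*(3)*conj(-1) + 6*(0)*conj(0)]
      = (1/24)[(24) + (0) + (0) + (-24) + (0)] = 0/24 = 0
  <chi_rho, chi_4> = (1/24)[1*(12)*conj(3) + 6*(-6)*conj(1) + 3*(0)*conj(-1) + 8*(3)*conj(0) + 6*(0)*conj(-1)]
      = (1/24)[(36) + (-36) + (0) + (0) + (0)] = 0/24 = 0
  <chi_rho, chi_5> = (1/24)[1*(12)*conj(3) + 6*(-6)*conj(-1) + 3*(0)*conj(-1) + 8*(3)*conj(0) + 6*(0)*conj(1)]
      = (1/24)[(36) + (36) + (0) + (0) + (0)] = 72/24 = 3
Dimension check: dim(rho) = sum (mult * dim) = 0*1 + 3*1 + 0*2 + 0*3 + 3*3 = 12 = chi_rho(e) = 12.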